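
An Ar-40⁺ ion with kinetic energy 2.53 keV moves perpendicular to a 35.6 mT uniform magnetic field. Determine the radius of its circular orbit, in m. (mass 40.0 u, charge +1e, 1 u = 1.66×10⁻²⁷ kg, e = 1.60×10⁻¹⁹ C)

r ≈ 1.29 m

Convert the energy: K = 2.53 keV = 4.05×10^-16 J.
v = √(2K/m) = √(2·4.05×10^-16/6.64×10^-26) = 1.10×10^5 m/s.
r = mv/(qB) = (6.64×10^-26)(1.10×10^5) / [(1×1.60×10^-19)(0.0356)] = 1.29 m.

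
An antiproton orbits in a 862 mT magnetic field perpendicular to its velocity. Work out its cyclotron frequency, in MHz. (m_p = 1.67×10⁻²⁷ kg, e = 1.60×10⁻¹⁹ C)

f = qB/(2πm) = (1×1.60×10^-19)(0.862) / [2π(1.67×10^-27)] = 1.31×10^7 Hz.

f ≈ 13.1 MHz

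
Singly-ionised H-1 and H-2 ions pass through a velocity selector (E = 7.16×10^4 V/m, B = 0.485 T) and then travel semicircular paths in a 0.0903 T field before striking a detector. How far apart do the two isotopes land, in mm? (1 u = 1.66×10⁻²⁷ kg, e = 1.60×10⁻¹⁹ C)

Δd ≈ 33.9 mm

Both emerge at v = E/B₁ = 1.48×10^5 m/s.
r = mv/(qB₂), so r₁ = 0.0170 m and r₂ = 0.0339 m, giving Δr = 0.0170 m.
After a semicircle each ion lands a diameter 2r from the entry slit, so the separation is 2Δr = 0.0339 m.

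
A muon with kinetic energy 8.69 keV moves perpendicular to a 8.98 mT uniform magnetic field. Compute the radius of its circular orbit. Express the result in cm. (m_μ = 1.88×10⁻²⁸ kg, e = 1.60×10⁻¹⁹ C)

Convert the energy: K = 8.69 keV = 1.39×10^-15 J.
v = √(2K/m) = √(2·1.39×10^-15/1.88×10^-28) = 3.85×10^6 m/s.
r = mv/(qB) = (1.88×10^-28)(3.85×10^6) / [(1×1.60×10^-19)(8.98×10^-3)] = 0.503 m.

r ≈ 50.3 cm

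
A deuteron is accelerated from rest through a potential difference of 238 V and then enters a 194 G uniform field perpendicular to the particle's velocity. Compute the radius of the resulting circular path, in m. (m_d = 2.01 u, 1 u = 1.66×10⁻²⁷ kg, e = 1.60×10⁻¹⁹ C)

r ≈ 0.162 m

The kinetic energy gained is K = qV = (1×1.60×10^-19)(238) = 3.81×10^-17 J.
v = √(2K/m) = 1.51×10^5 m/s.
r = mv/(qB) = (3.34×10^-27)(1.51×10^5) / [(1×1.60×10^-19)(0.0194)] = 0.162 m.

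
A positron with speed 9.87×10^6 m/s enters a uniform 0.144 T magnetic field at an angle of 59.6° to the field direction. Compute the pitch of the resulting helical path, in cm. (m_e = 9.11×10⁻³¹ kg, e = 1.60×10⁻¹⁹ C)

The velocity component along B is v∥ = v cos59.6° = 4.99×10^6 m/s.
The cyclotron period T = 2πm/(qB) = 2.48×10^-10 s is set by m, q, B alone.
Pitch = v∥·T = (4.99×10^6)(2.48×10^-10) = 1.24×10^-3 m.

pitch ≈ 0.124 cm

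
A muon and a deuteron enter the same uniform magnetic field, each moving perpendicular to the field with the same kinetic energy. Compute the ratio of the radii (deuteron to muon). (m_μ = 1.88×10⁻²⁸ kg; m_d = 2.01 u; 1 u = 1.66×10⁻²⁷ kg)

ratio ≈ 4.21

r = √(2mK)/(qB) ⇒ at equal K, r ∝ √m/q.
r_{deuteron}/r_{muon} = 4.21.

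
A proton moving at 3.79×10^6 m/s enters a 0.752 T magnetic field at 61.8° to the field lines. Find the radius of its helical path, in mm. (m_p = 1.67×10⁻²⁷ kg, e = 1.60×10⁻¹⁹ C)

Only the perpendicular component v⊥ = v sin61.8° = 3.34×10^6 m/s is bent by the field.
r = m v⊥ /(qB) = (1.67×10^-27)(3.34×10^6) / [(1×1.60×10^-19)(0.752)] = 0.0464 m.

r ≈ 46.4 mm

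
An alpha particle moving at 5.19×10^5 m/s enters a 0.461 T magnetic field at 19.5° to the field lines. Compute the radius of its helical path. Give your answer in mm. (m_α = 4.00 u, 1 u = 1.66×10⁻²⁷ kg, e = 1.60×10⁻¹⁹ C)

r ≈ 7.80 mm

Only the perpendicular component v⊥ = v sin19.5° = 1.73×10^5 m/s is bent by the field.
r = m v⊥ /(qB) = (6.64×10^-27)(1.73×10^5) / [(2×1.60×10^-19)(0.461)] = 7.80×10^-3 m.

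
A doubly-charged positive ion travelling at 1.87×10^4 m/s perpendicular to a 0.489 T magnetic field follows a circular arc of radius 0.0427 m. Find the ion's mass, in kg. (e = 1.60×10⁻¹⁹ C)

m ≈ 3.57×10^-25 kg

qvB = mv²/r ⇒ m = qBr/v.
m = (2×1.60×10^-19)(0.489)(0.0427) / (1.87×10^4) = 3.57×10^-25 kg.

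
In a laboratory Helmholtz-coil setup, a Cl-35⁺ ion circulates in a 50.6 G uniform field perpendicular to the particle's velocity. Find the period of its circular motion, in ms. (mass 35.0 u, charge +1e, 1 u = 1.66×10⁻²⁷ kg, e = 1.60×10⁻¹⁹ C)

T ≈ 0.451 ms

The cyclotron period is independent of speed: T = 2πm/(qB).
T = 2π(5.81×10^-26) / [(1×1.60×10^-19)(5.06×10^-3)] = 4.51×10^-4 s.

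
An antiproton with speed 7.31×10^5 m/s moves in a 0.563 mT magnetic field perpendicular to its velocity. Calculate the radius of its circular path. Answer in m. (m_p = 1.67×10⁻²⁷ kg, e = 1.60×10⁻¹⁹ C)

r ≈ 13.6 m

The magnetic force provides the centripetal force: qvB = mv²/r, so r = mv/(qB).
r = (1.67×10^-27 kg)(7.31×10^5 m/s) / [(1×1.60×10^-19 C)(5.63×10^-4 T)] = 13.6 m.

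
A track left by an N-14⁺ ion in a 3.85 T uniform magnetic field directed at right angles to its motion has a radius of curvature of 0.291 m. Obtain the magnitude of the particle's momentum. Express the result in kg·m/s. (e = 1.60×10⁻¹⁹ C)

Since qvB = mv²/r, the momentum p = mv = qBr.
p = (1×1.60×10^-19)(3.85)(0.291) = 1.79×10^-19 kg·m/s.

p ≈ 1.79×10^-19 kg·m/s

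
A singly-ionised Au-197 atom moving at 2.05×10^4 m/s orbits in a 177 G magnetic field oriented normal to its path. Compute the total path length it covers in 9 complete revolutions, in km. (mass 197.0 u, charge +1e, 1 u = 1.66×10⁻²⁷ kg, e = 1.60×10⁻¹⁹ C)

L ≈ 0.134 km

r = mv/(qB) = 2.37 m, so one revolution covers 2πr = 14.9 m.
In 9 revolutions: L = 9·2πr = 134 m.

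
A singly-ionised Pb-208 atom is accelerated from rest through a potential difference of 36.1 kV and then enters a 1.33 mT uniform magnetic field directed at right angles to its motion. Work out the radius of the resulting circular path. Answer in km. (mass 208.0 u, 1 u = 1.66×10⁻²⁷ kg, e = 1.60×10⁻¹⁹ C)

The kinetic energy gained is K = qV = (1×1.60×10^-19)(3.61×10^4) = 5.78×10^-15 J.
v = √(2K/m) = 1.83×10^5 m/s.
r = mv/(qB) = (3.45×10^-25)(1.83×10^5) / [(1×1.60×10^-19)(1.33×10^-3)] = 297 m.

r ≈ 0.297 km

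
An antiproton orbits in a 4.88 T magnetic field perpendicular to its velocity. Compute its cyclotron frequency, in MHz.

f = qB/(2πm) = (1×1.60×10^-19)(4.88) / [2π(1.67×10^-27)] = 7.44×10^7 Hz.

f ≈ 74.4 MHz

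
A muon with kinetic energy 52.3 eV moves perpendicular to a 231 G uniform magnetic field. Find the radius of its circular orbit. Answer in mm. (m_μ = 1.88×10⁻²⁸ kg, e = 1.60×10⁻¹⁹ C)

r ≈ 15.2 mm

Convert the energy: K = 52.3 eV = 8.37×10^-18 J.
v = √(2K/m) = √(2·8.37×10^-18/1.88×10^-28) = 2.98×10^5 m/s.
r = mv/(qB) = (1.88×10^-28)(2.98×10^5) / [(1×1.60×10^-19)(0.0231)] = 0.0152 m.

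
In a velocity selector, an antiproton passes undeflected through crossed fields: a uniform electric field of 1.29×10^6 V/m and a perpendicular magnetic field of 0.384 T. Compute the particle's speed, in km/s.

v ≈ 3360 km/s

For zero net force, qE = qvB, so v = E/B.
v = (1.29×10^6) / (0.384) = 3.36×10^6 m/s.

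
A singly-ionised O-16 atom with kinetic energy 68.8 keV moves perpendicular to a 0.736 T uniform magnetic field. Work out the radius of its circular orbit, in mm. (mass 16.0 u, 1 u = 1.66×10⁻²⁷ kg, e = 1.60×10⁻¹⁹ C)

r ≈ 205 mm

Convert the energy: K = 68.8 keV = 1.10×10^-14 J.
v = √(2K/m) = √(2·1.10×10^-14/2.66×10^-26) = 9.10×10^5 m/s.
r = mv/(qB) = (2.66×10^-26)(9.10×10^5) / [(1×1.60×10^-19)(0.736)] = 0.205 m.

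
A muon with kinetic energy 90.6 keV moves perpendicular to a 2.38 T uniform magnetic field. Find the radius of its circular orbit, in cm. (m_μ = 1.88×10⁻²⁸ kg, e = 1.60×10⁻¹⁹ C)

Convert the energy: K = 90.6 keV = 1.45×10^-14 J.
v = √(2K/m) = √(2·1.45×10^-14/1.88×10^-28) = 1.24×10^7 m/s.
r = mv/(qB) = (1.88×10^-28)(1.24×10^7) / [(1×1.60×10^-19)(2.38)] = 6.13×10^-3 m.

r ≈ 0.613 cm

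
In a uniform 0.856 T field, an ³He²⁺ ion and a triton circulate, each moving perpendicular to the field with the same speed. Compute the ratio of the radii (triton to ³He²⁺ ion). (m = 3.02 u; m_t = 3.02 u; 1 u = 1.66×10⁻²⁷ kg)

r = mv/(qB) ⇒ at equal v, r ∝ m/q.
r_{triton}/r_{³He²⁺ ion} = 2.00.

ratio ≈ 2.00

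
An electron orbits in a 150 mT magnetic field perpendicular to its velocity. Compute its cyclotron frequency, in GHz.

f = qB/(2πm) = (1×1.60×10^-19)(0.150) / [2π(9.11×10^-31)] = 4.19×10^9 Hz.

f ≈ 4.19 GHz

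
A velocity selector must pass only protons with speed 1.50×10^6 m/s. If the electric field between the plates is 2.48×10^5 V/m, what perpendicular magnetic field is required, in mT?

B ≈ 165 mT

qE = qvB ⇒ B = E/v = (2.48×10^5) / (1.50×10^6) = 0.165 T.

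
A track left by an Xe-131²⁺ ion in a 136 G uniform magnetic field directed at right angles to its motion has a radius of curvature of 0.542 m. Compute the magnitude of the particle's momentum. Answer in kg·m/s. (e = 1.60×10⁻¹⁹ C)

Since qvB = mv²/r, the momentum p = mv = qBr.
p = (2×1.60×10^-19)(0.0136)(0.542) = 2.36×10^-21 kg·m/s.

p ≈ 2.36×10^-21 kg·m/s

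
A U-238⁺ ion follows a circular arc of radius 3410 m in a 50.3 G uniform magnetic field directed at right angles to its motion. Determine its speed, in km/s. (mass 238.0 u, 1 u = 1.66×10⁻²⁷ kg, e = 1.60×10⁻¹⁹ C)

From qvB = mv²/r, v = qBr/m.
v = (1×1.60×10^-19)(5.03×10^-3)(3410) / (3.95×10^-25) = 6.95×10^6 m/s.

v ≈ 6950 km/s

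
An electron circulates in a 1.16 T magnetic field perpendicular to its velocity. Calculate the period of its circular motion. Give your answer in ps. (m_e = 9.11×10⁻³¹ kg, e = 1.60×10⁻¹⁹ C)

The cyclotron period is independent of speed: T = 2πm/(qB).
T = 2π(9.11×10^-31) / [(1×1.60×10^-19)(1.16)] = 3.08×10^-11 s.

T ≈ 30.8 ps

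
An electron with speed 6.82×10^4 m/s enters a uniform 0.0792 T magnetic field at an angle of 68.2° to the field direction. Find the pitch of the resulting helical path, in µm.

The velocity component along B is v∥ = v cos68.2° = 2.53×10^4 m/s.
The cyclotron period T = 2πm/(qB) = 4.52×10^-10 s is set by m, q, B alone.
Pitch = v∥·T = (2.53×10^4)(4.52×10^-10) = 1.14×10^-5 m.

pitch ≈ 11.4 µm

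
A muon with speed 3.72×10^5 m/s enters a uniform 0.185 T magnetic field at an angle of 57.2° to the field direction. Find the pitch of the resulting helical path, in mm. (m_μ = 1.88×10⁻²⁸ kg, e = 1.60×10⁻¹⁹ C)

pitch ≈ 8.04 mm

The velocity component along B is v∥ = v cos57.2° = 2.02×10^5 m/s.
The cyclotron period T = 2πm/(qB) = 3.99×10^-8 s is set by m, q, B alone.
Pitch = v∥·T = (2.02×10^5)(3.99×10^-8) = 8.04×10^-3 m.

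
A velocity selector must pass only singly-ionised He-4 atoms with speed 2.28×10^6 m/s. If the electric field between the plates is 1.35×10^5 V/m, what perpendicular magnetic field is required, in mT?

B ≈ 59.2 mT

qE = qvB ⇒ B = E/v = (1.35×10^5) / (2.28×10^6) = 0.0592 T.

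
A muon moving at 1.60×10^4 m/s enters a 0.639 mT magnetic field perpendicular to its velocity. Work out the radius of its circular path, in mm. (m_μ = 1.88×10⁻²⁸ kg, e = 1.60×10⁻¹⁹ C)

The magnetic force provides the centripetal force: qvB = mv²/r, so r = mv/(qB).
r = (1.88×10^-28 kg)(1.60×10^4 m/s) / [(1×1.60×10^-19 C)(6.39×10^-4 T)] = 0.0294 m.

r ≈ 29.4 mm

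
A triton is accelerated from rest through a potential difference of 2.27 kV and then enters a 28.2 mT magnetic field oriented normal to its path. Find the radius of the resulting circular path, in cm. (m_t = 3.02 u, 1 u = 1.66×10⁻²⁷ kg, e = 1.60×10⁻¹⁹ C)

The kinetic energy gained is K = qV = (1×1.60×10^-19)(2270) = 3.63×10^-16 J.
v = √(2K/m) = 3.81×10^5 m/s.
r = mv/(qB) = (5.01×10^-27)(3.81×10^5) / [(1×1.60×10^-19)(0.0282)] = 0.423 m.

r ≈ 42.3 cm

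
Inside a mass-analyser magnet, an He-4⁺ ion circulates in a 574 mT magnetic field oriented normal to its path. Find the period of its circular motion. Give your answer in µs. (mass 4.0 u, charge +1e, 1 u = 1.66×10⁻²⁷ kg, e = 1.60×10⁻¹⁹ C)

T ≈ 0.454 µs

The cyclotron period is independent of speed: T = 2πm/(qB).
T = 2π(6.64×10^-27) / [(1×1.60×10^-19)(0.574)] = 4.54×10^-7 s.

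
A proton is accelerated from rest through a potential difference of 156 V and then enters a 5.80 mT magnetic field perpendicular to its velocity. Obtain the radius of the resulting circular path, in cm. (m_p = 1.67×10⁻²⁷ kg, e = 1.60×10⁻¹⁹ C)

r ≈ 31.1 cm

The kinetic energy gained is K = qV = (1×1.60×10^-19)(156) = 2.50×10^-17 J.
v = √(2K/m) = 1.73×10^5 m/s.
r = mv/(qB) = (1.67×10^-27)(1.73×10^5) / [(1×1.60×10^-19)(5.80×10^-3)] = 0.311 m.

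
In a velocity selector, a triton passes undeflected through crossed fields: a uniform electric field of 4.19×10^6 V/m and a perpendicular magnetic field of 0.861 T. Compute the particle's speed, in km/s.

v ≈ 4870 km/s

For zero net force, qE = qvB, so v = E/B.
v = (4.19×10^6) / (0.861) = 4.87×10^6 m/s.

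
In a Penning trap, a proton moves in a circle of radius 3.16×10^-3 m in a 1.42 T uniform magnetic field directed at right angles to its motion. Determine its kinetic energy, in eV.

v = qBr/m = (1×1.60×10^-19)(1.42)(3.16×10^-3) / (1.67×10^-27) = 4.30×10^5 m/s.
K = ½mv² = 0.5·(1.67×10^-27)·(4.30×10^5)² = 1.54×10^-16 J = 965 eV.

K ≈ 965 eV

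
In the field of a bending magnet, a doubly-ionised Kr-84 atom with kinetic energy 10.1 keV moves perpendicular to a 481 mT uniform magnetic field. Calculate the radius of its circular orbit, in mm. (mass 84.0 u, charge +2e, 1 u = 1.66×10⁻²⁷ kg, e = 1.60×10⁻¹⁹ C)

Convert the energy: K = 10.1 keV = 1.62×10^-15 J.
v = √(2K/m) = √(2·1.62×10^-15/1.39×10^-25) = 1.52×10^5 m/s.
r = mv/(qB) = (1.39×10^-25)(1.52×10^5) / [(2×1.60×10^-19)(0.481)] = 0.138 m.

r ≈ 138 mm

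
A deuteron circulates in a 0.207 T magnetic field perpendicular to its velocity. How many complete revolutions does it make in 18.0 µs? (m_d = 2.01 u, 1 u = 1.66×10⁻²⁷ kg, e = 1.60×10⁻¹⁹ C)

N = 28

T = 2πm/(qB) = 2π(3.3366×10^-27) / [(1×1.60×10^-19)(0.207)] = 6.3299×10^-7 s.
N = t/T = 1.80×10^-5 / 6.3299×10^-7 ≈ 28.44, so 28 complete revolutions.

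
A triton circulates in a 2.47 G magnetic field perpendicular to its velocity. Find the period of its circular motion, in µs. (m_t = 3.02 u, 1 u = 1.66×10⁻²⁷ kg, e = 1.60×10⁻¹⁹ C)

T ≈ 797 µs

The cyclotron period is independent of speed: T = 2πm/(qB).
T = 2π(5.01×10^-27) / [(1×1.60×10^-19)(2.47×10^-4)] = 7.97×10^-4 s.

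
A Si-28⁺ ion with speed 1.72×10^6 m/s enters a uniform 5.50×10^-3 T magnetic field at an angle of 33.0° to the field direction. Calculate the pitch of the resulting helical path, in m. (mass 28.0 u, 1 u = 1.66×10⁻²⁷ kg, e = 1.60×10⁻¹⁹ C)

pitch ≈ 479 m

The velocity component along B is v∥ = v cos33.0° = 1.44×10^6 m/s.
The cyclotron period T = 2πm/(qB) = 3.32×10^-4 s is set by m, q, B alone.
Pitch = v∥·T = (1.44×10^6)(3.32×10^-4) = 479 m.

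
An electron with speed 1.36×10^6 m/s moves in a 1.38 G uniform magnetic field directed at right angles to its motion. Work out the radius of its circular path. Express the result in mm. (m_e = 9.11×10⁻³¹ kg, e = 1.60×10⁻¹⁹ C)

r ≈ 56.1 mm

The magnetic force provides the centripetal force: qvB = mv²/r, so r = mv/(qB).
r = (9.11×10^-31 kg)(1.36×10^6 m/s) / [(1×1.60×10^-19 C)(1.38×10^-4 T)] = 0.0561 m.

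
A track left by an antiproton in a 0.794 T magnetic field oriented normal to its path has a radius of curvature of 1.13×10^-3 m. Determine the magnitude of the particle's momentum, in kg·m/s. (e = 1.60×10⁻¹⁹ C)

Since qvB = mv²/r, the momentum p = mv = qBr.
p = (1×1.60×10^-19)(0.794)(1.13×10^-3) = 1.44×10^-22 kg·m/s.

p ≈ 1.44×10^-22 kg·m/s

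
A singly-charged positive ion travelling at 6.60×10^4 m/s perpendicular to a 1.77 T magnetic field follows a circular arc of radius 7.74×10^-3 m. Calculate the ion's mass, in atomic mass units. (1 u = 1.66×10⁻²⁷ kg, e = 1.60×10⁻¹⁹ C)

qvB = mv²/r ⇒ m = qBr/v.
m = (1×1.60×10^-19)(1.77)(7.74×10^-3) / (6.60×10^4) = 3.32×10^-26 kg = 20.0 u.

m ≈ 20.0 u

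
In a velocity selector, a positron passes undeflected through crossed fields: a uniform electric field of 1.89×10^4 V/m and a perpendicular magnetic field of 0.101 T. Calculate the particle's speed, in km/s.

v ≈ 187 km/s

For zero net force, qE = qvB, so v = E/B.
v = (1.89×10^4) / (0.101) = 1.87×10^5 m/s.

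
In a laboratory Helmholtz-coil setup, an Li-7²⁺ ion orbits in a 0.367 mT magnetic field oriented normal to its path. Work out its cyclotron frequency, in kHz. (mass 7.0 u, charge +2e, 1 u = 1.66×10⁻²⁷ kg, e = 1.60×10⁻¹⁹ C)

f ≈ 1.61 kHz

f = qB/(2πm) = (2×1.60×10^-19)(3.67×10^-4) / [2π(1.16×10^-26)] = 1610 Hz.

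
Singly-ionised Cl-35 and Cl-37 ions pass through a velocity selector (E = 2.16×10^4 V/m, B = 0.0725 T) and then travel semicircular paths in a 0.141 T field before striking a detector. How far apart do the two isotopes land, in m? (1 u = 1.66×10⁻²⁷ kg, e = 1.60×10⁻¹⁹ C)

Both emerge at v = E/B₁ = 2.98×10^5 m/s.
r = mv/(qB₂), so r₁ = 0.7673 m and r₂ = 0.8111 m, giving Δr = 0.0438 m.
After a semicircle each ion lands a diameter 2r from the entry slit, so the separation is 2Δr = 0.0877 m.

Δd ≈ 0.0877 m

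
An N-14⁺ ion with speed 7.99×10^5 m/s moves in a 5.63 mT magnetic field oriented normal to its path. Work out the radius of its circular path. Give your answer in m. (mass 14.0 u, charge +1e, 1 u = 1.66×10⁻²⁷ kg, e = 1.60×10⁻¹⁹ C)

The magnetic force provides the centripetal force: qvB = mv²/r, so r = mv/(qB).
r = (2.32×10^-26 kg)(7.99×10^5 m/s) / [(1×1.60×10^-19 C)(5.63×10^-3 T)] = 20.6 m.

r ≈ 20.6 m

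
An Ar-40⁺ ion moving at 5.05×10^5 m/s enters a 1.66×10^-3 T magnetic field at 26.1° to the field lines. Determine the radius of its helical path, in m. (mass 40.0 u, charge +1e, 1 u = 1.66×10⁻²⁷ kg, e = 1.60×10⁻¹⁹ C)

Only the perpendicular component v⊥ = v sin26.1° = 2.22×10^5 m/s is bent by the field.
r = m v⊥ /(qB) = (6.64×10^-26)(2.22×10^5) / [(1×1.60×10^-19)(1.66×10^-3)] = 55.5 m.

r ≈ 55.5 m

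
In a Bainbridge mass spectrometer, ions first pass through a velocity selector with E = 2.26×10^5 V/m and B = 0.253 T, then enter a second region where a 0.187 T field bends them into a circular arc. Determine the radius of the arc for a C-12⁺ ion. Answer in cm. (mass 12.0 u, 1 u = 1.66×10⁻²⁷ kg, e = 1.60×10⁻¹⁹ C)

The selector passes v = E/B = 2.26×10^5/0.253 = 8.93×10^5 m/s.
In the deflection region, r = mv/(qB₂) = (1.99×10^-26)(8.93×10^5) / [(1×1.60×10^-19)(0.187)] = 0.595 m.

r ≈ 59.5 cm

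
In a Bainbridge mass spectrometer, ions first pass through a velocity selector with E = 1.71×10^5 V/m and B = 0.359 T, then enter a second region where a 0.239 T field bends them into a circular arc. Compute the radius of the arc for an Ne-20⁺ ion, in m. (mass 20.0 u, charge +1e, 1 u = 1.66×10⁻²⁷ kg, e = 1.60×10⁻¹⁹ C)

The selector passes v = E/B = 1.71×10^5/0.359 = 4.76×10^5 m/s.
In the deflection region, r = mv/(qB₂) = (3.32×10^-26)(4.76×10^5) / [(1×1.60×10^-19)(0.239)] = 0.414 m.

r ≈ 0.414 m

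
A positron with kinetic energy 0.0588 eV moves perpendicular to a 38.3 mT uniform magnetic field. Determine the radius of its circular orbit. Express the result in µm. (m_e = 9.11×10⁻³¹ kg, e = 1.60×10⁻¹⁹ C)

r ≈ 21.4 µm

Convert the energy: K = 0.0588 eV = 9.41×10^-21 J.
v = √(2K/m) = √(2·9.41×10^-21/9.11×10^-31) = 1.44×10^5 m/s.
r = mv/(qB) = (9.11×10^-31)(1.44×10^5) / [(1×1.60×10^-19)(0.0383)] = 2.14×10^-5 m.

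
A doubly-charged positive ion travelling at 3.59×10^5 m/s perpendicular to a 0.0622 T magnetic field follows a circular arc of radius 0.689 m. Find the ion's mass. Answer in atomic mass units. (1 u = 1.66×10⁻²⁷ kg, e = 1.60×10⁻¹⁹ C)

m ≈ 23.0 u

qvB = mv²/r ⇒ m = qBr/v.
m = (2×1.60×10^-19)(0.0622)(0.689) / (3.59×10^5) = 3.82×10^-26 kg = 23.0 u.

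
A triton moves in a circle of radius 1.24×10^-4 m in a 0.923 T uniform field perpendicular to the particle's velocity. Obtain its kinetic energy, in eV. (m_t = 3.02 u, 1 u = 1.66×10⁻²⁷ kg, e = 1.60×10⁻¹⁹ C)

K ≈ 0.209 eV

v = qBr/m = (1×1.60×10^-19)(0.923)(1.24×10^-4) / (5.01×10^-27) = 3650 m/s.
K = ½mv² = 0.5·(5.01×10^-27)·(3650)² = 3.34×10^-20 J = 0.209 eV.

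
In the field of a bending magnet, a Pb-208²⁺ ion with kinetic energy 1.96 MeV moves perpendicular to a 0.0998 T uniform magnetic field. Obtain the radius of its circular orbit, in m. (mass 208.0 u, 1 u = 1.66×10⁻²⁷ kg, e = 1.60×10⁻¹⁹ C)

r ≈ 14.6 m

Convert the energy: K = 1.96 MeV = 3.14×10^-13 J.
v = √(2K/m) = √(2·3.14×10^-13/3.45×10^-25) = 1.35×10^6 m/s.
r = mv/(qB) = (3.45×10^-25)(1.35×10^6) / [(2×1.60×10^-19)(0.0998)] = 14.6 m.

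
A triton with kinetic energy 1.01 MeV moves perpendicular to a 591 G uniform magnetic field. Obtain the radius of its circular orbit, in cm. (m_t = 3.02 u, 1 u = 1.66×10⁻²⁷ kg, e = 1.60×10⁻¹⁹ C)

r ≈ 426 cm

Convert the energy: K = 1.01 MeV = 1.62×10^-13 J.
v = √(2K/m) = √(2·1.62×10^-13/5.01×10^-27) = 8.03×10^6 m/s.
r = mv/(qB) = (5.01×10^-27)(8.03×10^6) / [(1×1.60×10^-19)(0.0591)] = 4.26 m.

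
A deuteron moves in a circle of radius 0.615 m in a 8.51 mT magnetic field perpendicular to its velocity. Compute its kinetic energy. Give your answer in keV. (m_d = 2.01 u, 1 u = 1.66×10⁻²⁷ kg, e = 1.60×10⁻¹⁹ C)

v = qBr/m = (1×1.60×10^-19)(8.51×10^-3)(0.615) / (3.34×10^-27) = 2.51×10^5 m/s.
K = ½mv² = 0.5·(3.34×10^-27)·(2.51×10^5)² = 1.05×10^-16 J = 0.657 keV.

K ≈ 0.657 keV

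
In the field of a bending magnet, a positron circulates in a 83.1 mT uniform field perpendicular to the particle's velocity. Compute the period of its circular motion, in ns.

The cyclotron period is independent of speed: T = 2πm/(qB).
T = 2π(9.11×10^-31) / [(1×1.60×10^-19)(0.0831)] = 4.31×10^-10 s.

T ≈ 0.431 ns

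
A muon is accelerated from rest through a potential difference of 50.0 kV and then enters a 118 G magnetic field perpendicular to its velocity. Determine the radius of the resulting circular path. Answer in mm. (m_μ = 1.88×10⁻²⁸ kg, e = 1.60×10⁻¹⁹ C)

r ≈ 919 mm

The kinetic energy gained is K = qV = (1×1.60×10^-19)(5.00×10^4) = 8.00×10^-15 J.
v = √(2K/m) = 9.23×10^6 m/s.
r = mv/(qB) = (1.88×10^-28)(9.23×10^6) / [(1×1.60×10^-19)(0.0118)] = 0.919 m.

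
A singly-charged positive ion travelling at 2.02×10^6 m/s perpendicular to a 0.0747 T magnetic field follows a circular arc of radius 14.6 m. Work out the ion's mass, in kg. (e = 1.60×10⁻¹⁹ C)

qvB = mv²/r ⇒ m = qBr/v.
m = (1×1.60×10^-19)(0.0747)(14.6) / (2.02×10^6) = 8.64×10^-26 kg.

m ≈ 8.64×10^-26 kg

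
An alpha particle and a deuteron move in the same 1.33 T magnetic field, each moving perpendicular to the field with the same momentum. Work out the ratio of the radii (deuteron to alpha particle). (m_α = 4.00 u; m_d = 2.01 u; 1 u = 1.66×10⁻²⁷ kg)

r = p/(qB) ⇒ at equal p, r ∝ 1/q.
r_{deuteron}/r_{alpha particle} = 2.00.

ratio ≈ 2.00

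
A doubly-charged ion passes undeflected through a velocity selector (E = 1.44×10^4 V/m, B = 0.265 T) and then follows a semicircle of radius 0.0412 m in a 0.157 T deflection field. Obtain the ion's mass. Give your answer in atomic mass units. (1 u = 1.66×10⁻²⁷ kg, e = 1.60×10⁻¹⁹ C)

m ≈ 22.9 u

v = E/B₁ = 5.43×10^4 m/s.
From r = mv/(qB₂), m = qB₂r/v = (2×1.60×10^-19)(0.157)(0.0412) / (5.43×10^4) = 3.81×10^-26 kg.
In atomic mass units: m = 3.81×10^-26 / 1.66×10^-27 = 22.9 u.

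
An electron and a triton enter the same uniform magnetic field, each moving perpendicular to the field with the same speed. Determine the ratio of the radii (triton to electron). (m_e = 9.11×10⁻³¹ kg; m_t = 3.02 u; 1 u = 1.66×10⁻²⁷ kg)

ratio ≈ 5500

r = mv/(qB) ⇒ at equal v, r ∝ m/q.
r_{triton}/r_{electron} = 5500.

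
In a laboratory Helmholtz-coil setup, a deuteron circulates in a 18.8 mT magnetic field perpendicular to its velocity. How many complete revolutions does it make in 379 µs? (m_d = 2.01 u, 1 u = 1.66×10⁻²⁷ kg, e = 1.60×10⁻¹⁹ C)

N = 54

T = 2πm/(qB) = 2π(3.3366×10^-27) / [(1×1.60×10^-19)(0.0188)] = 6.9696×10^-6 s.
N = t/T = 3.79×10^-4 / 6.9696×10^-6 ≈ 54.38, so 54 complete revolutions.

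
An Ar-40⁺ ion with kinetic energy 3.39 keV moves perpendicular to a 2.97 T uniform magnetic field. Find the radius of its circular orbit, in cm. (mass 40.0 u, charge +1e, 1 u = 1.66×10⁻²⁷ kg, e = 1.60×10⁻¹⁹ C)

r ≈ 1.79 cm

Convert the energy: K = 3.39 keV = 5.42×10^-16 J.
v = √(2K/m) = √(2·5.42×10^-16/6.64×10^-26) = 1.28×10^5 m/s.
r = mv/(qB) = (6.64×10^-26)(1.28×10^5) / [(1×1.60×10^-19)(2.97)] = 0.0179 m.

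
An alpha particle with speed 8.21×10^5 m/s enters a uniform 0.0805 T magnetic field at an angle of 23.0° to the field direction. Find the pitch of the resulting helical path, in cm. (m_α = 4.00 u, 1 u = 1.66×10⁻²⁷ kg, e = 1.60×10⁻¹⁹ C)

The velocity component along B is v∥ = v cos23.0° = 7.56×10^5 m/s.
The cyclotron period T = 2πm/(qB) = 1.62×10^-6 s is set by m, q, B alone.
Pitch = v∥·T = (7.56×10^5)(1.62×10^-6) = 1.22 m.

pitch ≈ 122 cm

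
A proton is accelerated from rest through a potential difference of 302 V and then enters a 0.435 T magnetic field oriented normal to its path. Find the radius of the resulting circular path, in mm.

r ≈ 5.77 mm

The kinetic energy gained is K = qV = (1×1.60×10^-19)(302) = 4.83×10^-17 J.
v = √(2K/m) = 2.41×10^5 m/s.
r = mv/(qB) = (1.67×10^-27)(2.41×10^5) / [(1×1.60×10^-19)(0.435)] = 5.77×10^-3 m.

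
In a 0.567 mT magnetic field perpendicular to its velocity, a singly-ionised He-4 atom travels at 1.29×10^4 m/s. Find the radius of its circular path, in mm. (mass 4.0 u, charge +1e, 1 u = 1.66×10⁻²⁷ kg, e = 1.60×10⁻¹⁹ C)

r ≈ 944 mm

The magnetic force provides the centripetal force: qvB = mv²/r, so r = mv/(qB).
r = (6.64×10^-27 kg)(1.29×10^4 m/s) / [(1×1.60×10^-19 C)(5.67×10^-4 T)] = 0.944 m.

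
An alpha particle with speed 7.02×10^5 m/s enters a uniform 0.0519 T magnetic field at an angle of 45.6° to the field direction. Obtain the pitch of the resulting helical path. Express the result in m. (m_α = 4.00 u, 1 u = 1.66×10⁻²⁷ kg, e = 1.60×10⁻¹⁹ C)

pitch ≈ 1.23 m

The velocity component along B is v∥ = v cos45.6° = 4.91×10^5 m/s.
The cyclotron period T = 2πm/(qB) = 2.51×10^-6 s is set by m, q, B alone.
Pitch = v∥·T = (4.91×10^5)(2.51×10^-6) = 1.23 m.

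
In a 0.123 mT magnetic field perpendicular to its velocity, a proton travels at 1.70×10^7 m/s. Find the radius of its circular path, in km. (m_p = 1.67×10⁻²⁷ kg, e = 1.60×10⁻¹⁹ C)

The magnetic force provides the centripetal force: qvB = mv²/r, so r = mv/(qB).
r = (1.67×10^-27 kg)(1.70×10^7 m/s) / [(1×1.60×10^-19 C)(1.23×10^-4 T)] = 1440 m.

r ≈ 1.44 km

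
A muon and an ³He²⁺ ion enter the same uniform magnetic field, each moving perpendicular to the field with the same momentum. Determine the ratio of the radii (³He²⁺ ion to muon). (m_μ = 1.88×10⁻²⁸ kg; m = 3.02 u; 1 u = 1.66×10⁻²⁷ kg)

ratio ≈ 0.500

r = p/(qB) ⇒ at equal p, r ∝ 1/q.
r_{³He²⁺ ion}/r_{muon} = 0.500.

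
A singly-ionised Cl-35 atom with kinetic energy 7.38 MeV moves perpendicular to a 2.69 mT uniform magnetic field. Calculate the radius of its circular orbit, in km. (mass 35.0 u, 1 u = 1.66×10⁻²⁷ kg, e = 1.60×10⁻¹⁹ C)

Convert the energy: K = 7.38 MeV = 1.18×10^-12 J.
v = √(2K/m) = √(2·1.18×10^-12/5.81×10^-26) = 6.38×10^6 m/s.
r = mv/(qB) = (5.81×10^-26)(6.38×10^6) / [(1×1.60×10^-19)(2.69×10^-3)] = 861 m.

r ≈ 0.861 km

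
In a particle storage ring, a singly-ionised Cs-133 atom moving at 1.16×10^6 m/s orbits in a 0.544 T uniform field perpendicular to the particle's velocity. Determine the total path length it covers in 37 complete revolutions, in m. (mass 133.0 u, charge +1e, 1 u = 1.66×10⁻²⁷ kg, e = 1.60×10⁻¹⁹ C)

L ≈ 684 m

r = mv/(qB) = 2.94 m, so one revolution covers 2πr = 18.5 m.
In 37 revolutions: L = 37·2πr = 684 m.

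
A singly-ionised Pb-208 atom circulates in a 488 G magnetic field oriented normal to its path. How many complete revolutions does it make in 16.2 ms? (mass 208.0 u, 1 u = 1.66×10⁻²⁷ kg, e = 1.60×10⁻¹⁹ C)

N = 58

T = 2πm/(qB) = 2π(3.4528×10^-25) / [(1×1.60×10^-19)(0.0488)] = 2.7785×10^-4 s.
N = t/T = 0.0162 / 2.7785×10^-4 ≈ 58.30, so 58 complete revolutions.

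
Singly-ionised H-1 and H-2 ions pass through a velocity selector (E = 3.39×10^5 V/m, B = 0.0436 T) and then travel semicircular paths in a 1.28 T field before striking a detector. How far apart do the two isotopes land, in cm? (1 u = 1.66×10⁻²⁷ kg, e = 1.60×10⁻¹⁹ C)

Δd ≈ 12.6 cm

Both emerge at v = E/B₁ = 7.78×10^6 m/s.
r = mv/(qB₂), so r₁ = 0.06302 m and r₂ = 0.1260 m, giving Δr = 0.0630 m.
After a semicircle each ion lands a diameter 2r from the entry slit, so the separation is 2Δr = 0.126 m.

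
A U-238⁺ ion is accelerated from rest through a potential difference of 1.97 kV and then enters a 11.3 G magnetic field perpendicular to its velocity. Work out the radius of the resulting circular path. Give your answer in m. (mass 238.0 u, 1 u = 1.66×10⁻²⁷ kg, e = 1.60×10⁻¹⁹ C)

r ≈ 87.3 m

The kinetic energy gained is K = qV = (1×1.60×10^-19)(1970) = 3.15×10^-16 J.
v = √(2K/m) = 3.99×10^4 m/s.
r = mv/(qB) = (3.95×10^-25)(3.99×10^4) / [(1×1.60×10^-19)(1.13×10^-3)] = 87.3 m.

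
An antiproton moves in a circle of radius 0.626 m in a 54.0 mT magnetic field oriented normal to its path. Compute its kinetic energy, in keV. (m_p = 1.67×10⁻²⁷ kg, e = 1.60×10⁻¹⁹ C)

v = qBr/m = (1×1.60×10^-19)(0.0540)(0.626) / (1.67×10^-27) = 3.24×10^6 m/s.
K = ½mv² = 0.5·(1.67×10^-27)·(3.24×10^6)² = 8.76×10^-15 J = 54.7 keV.

K ≈ 54.7 keV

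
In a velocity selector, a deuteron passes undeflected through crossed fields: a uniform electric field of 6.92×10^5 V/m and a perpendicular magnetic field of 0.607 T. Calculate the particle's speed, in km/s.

v ≈ 1140 km/s

For zero net force, qE = qvB, so v = E/B.
v = (6.92×10^5) / (0.607) = 1.14×10^6 m/s.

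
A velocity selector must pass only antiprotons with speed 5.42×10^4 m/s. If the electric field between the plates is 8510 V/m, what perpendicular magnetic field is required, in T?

B ≈ 0.157 T

qE = qvB ⇒ B = E/v = (8510) / (5.42×10^4) = 0.157 T.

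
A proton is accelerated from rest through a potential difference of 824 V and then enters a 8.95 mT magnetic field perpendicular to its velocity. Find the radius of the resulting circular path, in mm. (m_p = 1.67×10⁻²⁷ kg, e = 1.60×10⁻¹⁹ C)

The kinetic energy gained is K = qV = (1×1.60×10^-19)(824) = 1.32×10^-16 J.
v = √(2K/m) = 3.97×10^5 m/s.
r = mv/(qB) = (1.67×10^-27)(3.97×10^5) / [(1×1.60×10^-19)(8.95×10^-3)] = 0.463 m.

r ≈ 463 mm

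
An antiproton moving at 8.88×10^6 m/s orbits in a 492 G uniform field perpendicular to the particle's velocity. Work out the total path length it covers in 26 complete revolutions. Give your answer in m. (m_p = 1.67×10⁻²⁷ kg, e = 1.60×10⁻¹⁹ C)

r = mv/(qB) = 1.88 m, so one revolution covers 2πr = 11.8 m.
In 26 revolutions: L = 26·2πr = 308 m.

L ≈ 308 m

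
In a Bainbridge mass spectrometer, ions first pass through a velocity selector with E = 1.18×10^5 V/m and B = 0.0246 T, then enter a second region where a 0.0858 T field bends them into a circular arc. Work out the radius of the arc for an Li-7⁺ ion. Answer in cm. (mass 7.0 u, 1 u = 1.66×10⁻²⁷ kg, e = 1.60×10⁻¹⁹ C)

r ≈ 406 cm

The selector passes v = E/B = 1.18×10^5/0.0246 = 4.80×10^6 m/s.
In the deflection region, r = mv/(qB₂) = (1.16×10^-26)(4.80×10^6) / [(1×1.60×10^-19)(0.0858)] = 4.06 m.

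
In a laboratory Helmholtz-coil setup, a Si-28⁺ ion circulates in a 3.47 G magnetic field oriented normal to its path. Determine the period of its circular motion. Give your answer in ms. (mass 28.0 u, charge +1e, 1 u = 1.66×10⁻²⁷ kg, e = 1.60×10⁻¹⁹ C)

The cyclotron period is independent of speed: T = 2πm/(qB).
T = 2π(4.65×10^-26) / [(1×1.60×10^-19)(3.47×10^-4)] = 5.26×10^-3 s.

T ≈ 5.26 ms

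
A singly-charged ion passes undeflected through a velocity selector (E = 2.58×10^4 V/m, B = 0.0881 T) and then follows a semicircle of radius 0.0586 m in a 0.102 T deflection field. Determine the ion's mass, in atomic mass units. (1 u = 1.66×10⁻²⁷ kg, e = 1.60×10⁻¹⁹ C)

v = E/B₁ = 2.93×10^5 m/s.
From r = mv/(qB₂), m = qB₂r/v = (1×1.60×10^-19)(0.102)(0.0586) / (2.93×10^5) = 3.27×10^-27 kg.
In atomic mass units: m = 3.27×10^-27 / 1.66×10^-27 = 1.97 u.

m ≈ 1.97 u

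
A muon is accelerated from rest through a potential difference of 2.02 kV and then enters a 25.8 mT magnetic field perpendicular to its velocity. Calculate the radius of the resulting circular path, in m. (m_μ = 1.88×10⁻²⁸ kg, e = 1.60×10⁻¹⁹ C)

The kinetic energy gained is K = qV = (1×1.60×10^-19)(2020) = 3.23×10^-16 J.
v = √(2K/m) = 1.85×10^6 m/s.
r = mv/(qB) = (1.88×10^-28)(1.85×10^6) / [(1×1.60×10^-19)(0.0258)] = 0.0844 m.

r ≈ 0.0844 m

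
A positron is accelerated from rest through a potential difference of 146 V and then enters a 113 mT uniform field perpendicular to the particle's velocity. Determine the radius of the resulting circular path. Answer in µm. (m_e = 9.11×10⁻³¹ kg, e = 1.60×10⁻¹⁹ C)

r ≈ 361 µm

The kinetic energy gained is K = qV = (1×1.60×10^-19)(146) = 2.34×10^-17 J.
v = √(2K/m) = 7.16×10^6 m/s.
r = mv/(qB) = (9.11×10^-31)(7.16×10^6) / [(1×1.60×10^-19)(0.113)] = 3.61×10^-4 m.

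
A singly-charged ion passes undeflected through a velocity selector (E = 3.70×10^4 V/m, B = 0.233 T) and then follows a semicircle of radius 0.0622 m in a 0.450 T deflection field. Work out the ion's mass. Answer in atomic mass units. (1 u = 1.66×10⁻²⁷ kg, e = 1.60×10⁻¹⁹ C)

v = E/B₁ = 1.59×10^5 m/s.
From r = mv/(qB₂), m = qB₂r/v = (1×1.60×10^-19)(0.450)(0.0622) / (1.59×10^5) = 2.82×10^-26 kg.
In atomic mass units: m = 2.82×10^-26 / 1.66×10^-27 = 17.0 u.

m ≈ 17.0 u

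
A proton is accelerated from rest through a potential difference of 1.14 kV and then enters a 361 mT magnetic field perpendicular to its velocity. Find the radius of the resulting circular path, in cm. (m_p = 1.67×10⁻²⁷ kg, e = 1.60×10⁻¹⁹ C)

r ≈ 1.35 cm

The kinetic energy gained is K = qV = (1×1.60×10^-19)(1140) = 1.82×10^-16 J.
v = √(2K/m) = 4.67×10^5 m/s.
r = mv/(qB) = (1.67×10^-27)(4.67×10^5) / [(1×1.60×10^-19)(0.361)] = 0.0135 m.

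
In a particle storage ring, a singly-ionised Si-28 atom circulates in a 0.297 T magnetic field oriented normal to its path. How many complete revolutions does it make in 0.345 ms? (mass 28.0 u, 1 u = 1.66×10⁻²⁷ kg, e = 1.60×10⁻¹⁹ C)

T = 2πm/(qB) = 2π(4.648×10^-26) / [(1×1.60×10^-19)(0.297)] = 6.1457×10^-6 s.
N = t/T = 3.45×10^-4 / 6.1457×10^-6 ≈ 56.14, so 56 complete revolutions.

N = 56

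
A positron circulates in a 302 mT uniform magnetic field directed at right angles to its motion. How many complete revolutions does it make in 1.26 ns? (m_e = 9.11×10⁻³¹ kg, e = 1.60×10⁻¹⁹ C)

T = 2πm/(qB) = 2π(9.11×10^-31) / [(1×1.60×10^-19)(0.302)] = 1.1846×10^-10 s.
N = t/T = 1.26×10^-9 / 1.1846×10^-10 ≈ 10.64, so 10 complete revolutions.

N = 10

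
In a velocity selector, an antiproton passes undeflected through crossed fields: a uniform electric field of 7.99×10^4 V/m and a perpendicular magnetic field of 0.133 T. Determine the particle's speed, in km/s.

v ≈ 601 km/s

For zero net force, qE = qvB, so v = E/B.
v = (7.99×10^4) / (0.133) = 6.01×10^5 m/s.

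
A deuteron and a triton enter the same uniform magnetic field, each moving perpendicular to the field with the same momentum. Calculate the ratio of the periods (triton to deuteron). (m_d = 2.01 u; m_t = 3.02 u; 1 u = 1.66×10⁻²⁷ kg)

ratio ≈ 1.50

T = 2πm/(qB) is independent of speed, so T₂/T₁ = (m₂/q₂)/(m₁/q₁).
T_{triton}/T_{deuteron} = (5.01×10^-27/1e) / (3.34×10^-27/1e) = 1.50.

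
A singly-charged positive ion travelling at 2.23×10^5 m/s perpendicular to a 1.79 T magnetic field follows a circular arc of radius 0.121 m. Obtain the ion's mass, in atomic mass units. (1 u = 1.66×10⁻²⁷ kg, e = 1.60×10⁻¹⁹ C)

qvB = mv²/r ⇒ m = qBr/v.
m = (1×1.60×10^-19)(1.79)(0.121) / (2.23×10^5) = 1.55×10^-25 kg = 93.6 u.

m ≈ 93.6 u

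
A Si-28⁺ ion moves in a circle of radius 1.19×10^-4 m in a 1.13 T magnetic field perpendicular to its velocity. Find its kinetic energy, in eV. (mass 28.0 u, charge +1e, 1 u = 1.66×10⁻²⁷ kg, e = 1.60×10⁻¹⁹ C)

v = qBr/m = (1×1.60×10^-19)(1.13)(1.19×10^-4) / (4.65×10^-26) = 463 m/s.
K = ½mv² = 0.5·(4.65×10^-26)·(463)² = 4.98×10^-21 J = 0.0311 eV.

K ≈ 0.0311 eV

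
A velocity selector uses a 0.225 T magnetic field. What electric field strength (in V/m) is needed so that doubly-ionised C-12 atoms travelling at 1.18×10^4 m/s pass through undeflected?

qE = qvB ⇒ E = vB = (1.18×10^4)(0.225) = 2660 V/m.

E ≈ 2660 V/m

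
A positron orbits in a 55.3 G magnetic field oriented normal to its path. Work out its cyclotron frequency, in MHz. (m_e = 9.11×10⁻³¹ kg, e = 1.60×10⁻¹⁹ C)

f = qB/(2πm) = (1×1.60×10^-19)(5.53×10^-3) / [2π(9.11×10^-31)] = 1.55×10^8 Hz.

f ≈ 155 MHz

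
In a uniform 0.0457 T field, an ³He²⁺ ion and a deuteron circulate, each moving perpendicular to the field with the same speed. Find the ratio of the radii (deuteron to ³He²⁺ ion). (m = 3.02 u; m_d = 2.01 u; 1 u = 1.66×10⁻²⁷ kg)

ratio ≈ 1.33

r = mv/(qB) ⇒ at equal v, r ∝ m/q.
r_{deuteron}/r_{³He²⁺ ion} = 1.33.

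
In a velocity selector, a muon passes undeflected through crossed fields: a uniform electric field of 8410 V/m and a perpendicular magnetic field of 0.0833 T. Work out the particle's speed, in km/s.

For zero net force, qE = qvB, so v = E/B.
v = (8410) / (0.0833) = 1.01×10^5 m/s.

v ≈ 101 km/s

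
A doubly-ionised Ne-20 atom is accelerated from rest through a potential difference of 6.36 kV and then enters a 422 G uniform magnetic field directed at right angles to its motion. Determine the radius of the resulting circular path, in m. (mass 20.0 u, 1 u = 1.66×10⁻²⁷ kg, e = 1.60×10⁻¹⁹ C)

r ≈ 0.861 m

The kinetic energy gained is K = qV = (2×1.60×10^-19)(6360) = 2.04×10^-15 J.
v = √(2K/m) = 3.50×10^5 m/s.
r = mv/(qB) = (3.32×10^-26)(3.50×10^5) / [(2×1.60×10^-19)(0.0422)] = 0.861 m.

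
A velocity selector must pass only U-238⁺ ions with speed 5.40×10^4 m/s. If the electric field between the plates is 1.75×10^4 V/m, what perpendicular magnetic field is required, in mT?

B ≈ 324 mT

qE = qvB ⇒ B = E/v = (1.75×10^4) / (5.40×10^4) = 0.324 T.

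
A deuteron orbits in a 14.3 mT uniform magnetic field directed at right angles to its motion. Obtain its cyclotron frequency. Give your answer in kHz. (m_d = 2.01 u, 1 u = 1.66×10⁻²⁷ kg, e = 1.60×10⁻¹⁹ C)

f ≈ 109 kHz

f = qB/(2πm) = (1×1.60×10^-19)(0.0143) / [2π(3.34×10^-27)] = 1.09×10^5 Hz.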